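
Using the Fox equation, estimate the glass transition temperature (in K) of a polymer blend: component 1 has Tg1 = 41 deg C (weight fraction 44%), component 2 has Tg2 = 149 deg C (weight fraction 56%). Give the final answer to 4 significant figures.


1/Tg = w1/Tg1 + w2/Tg2 (in Kelvin)
Tg1 = 314.15 K, Tg2 = 422.15 K
1/Tg = 0.44/314.15 + 0.56/422.15
Tg = 366.7 K


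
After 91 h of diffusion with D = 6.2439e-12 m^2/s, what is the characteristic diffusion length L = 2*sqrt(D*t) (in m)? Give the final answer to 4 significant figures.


t = 91 hr = 327600 s
Diffusion length = 2*sqrt(D*t)
= 2*sqrt(6.2439e-12 * 327600)
= 2.86e-03 m


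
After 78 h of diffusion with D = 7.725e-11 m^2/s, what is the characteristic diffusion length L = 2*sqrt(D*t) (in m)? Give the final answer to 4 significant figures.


t = 78 hr = 280800 s
Diffusion length = 2*sqrt(D*t)
= 2*sqrt(7.725e-11 * 280800)
= 9.315e-03 m


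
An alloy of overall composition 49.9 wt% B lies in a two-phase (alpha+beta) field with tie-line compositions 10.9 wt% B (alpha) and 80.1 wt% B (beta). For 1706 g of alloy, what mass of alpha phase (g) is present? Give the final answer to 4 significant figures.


f_alpha = (C_beta - C0) / (C_beta - C_alpha)
f_alpha = (80.1 - 49.9) / (80.1 - 10.9) = 0.436416
m_alpha = f_alpha * m_total = 0.436416 * 1706 = 744.5 g


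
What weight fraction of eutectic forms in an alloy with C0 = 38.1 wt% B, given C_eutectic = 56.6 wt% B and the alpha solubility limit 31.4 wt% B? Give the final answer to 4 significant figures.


f_primary = (C_e - C0) / (C_e - C_alpha_max)
f_primary = (56.6 - 38.1) / (56.6 - 31.4)
f_primary = 0.734127
f_eutectic = 1 - 0.734127 = 0.2659


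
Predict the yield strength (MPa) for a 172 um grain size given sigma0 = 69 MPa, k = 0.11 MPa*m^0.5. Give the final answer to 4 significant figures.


sigma_y = sigma0 + k / sqrt(d)
d = 172 um = 1.72e-04 m
sigma_y = 69 + 0.11 / sqrt(1.72e-04)
sigma_y = 77.39 MPa


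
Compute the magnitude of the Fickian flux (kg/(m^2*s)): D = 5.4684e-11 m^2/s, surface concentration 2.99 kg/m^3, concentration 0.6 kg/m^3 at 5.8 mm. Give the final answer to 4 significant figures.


J = -D * (dC/dx) = D * (C1 - C2) / dx
J = 5.4684e-11 * (2.99 - 0.6) / 5.8e-03
J = 2.253e-08 kg/(m^2*s)


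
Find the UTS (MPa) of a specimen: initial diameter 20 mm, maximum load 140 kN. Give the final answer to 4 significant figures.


A0 = pi*(d/2)^2 = pi*(20/2)^2 = 314.159 mm^2
UTS = F_max / A0 = 140*1000 / 314.159
UTS = 445.6 MPa


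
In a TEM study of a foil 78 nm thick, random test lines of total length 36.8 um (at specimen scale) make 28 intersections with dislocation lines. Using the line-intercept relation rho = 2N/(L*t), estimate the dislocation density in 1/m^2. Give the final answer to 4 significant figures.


rho = 2N / (L * t)
L = 36.8 um = 3.68e-05 m, t = 78 nm = 7.8e-08 m
rho = 2 * 28 / (3.68e-05 * 7.8e-08)
rho = 1.951e+13 1/m^2


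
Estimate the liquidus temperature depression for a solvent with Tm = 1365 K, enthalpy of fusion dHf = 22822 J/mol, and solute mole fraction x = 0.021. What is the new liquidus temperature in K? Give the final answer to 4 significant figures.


dT = R*Tm^2*x / dHf
dT = 8.314 * 1365^2 * 0.021 / 22822
dT = 14.2541 K
T_new = 1365 - 14.2541 = 1351 K


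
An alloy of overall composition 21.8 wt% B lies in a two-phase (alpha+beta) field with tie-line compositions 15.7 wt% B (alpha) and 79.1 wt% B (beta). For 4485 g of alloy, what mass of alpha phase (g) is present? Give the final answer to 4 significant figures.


f_alpha = (C_beta - C0) / (C_beta - C_alpha)
f_alpha = (79.1 - 21.8) / (79.1 - 15.7) = 0.903785
m_alpha = f_alpha * m_total = 0.903785 * 4485 = 4053 g


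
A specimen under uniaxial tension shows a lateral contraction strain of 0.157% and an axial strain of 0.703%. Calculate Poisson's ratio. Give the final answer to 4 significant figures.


nu = -epsilon_lat / epsilon_axial
Lateral strain is contraction (negative), so using magnitudes:
nu = 0.157 / 0.703
nu = 0.2233


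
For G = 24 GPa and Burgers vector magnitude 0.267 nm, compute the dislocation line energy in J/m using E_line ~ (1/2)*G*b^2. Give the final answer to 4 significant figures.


E = G*b^2/2
b = 0.267 nm = 2.67e-10 m
G = 24 GPa = 2.4e+10 Pa
E = 0.5 * 2.4e+10 * (2.67e-10)^2
E = 8.555e-10 J/m


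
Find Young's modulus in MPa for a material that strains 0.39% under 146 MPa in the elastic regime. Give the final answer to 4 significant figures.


E = sigma / epsilon
epsilon = 0.39% = 3.9e-03
E = 146 / 3.9e-03
E = 37440 MPa


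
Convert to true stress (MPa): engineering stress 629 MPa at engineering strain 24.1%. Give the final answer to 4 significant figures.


sigma_true = sigma_eng * (1 + epsilon_eng)
sigma_true = 629 * (1 + 0.241)
sigma_true = 780.6 MPa


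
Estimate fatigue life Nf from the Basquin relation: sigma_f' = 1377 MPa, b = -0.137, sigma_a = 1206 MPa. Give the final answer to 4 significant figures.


sigma_a = sigma_f' * (2*Nf)^b
2*Nf = (sigma_a / sigma_f')^(1/b)
2*Nf = (1206 / 1377)^(1/-0.137)
2*Nf = 2.63233
Nf = 1.316 cycles


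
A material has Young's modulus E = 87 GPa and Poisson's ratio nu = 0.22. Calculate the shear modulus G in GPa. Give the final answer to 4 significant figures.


G = E / (2*(1+nu))
G = 87 / (2*(1+0.22))
G = 35.66 GPa


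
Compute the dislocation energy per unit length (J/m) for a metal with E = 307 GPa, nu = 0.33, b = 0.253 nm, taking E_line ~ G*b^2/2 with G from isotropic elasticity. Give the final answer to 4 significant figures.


Step 1: G = E / (2*(1+nu))
G = 307 / (2*(1+0.33)) = 115.414 GPa = 1.15414e+11 Pa
Step 2: E_line = G*b^2/2
b = 0.253 nm = 2.53e-10 m
E_line = 0.5 * 1.15414e+11 * (2.53e-10)^2 = 3.694e-09 J/m


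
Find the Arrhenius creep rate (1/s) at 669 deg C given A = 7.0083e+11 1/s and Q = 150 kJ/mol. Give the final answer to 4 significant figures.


rate = A * exp(-Q / (R*T))
T = 669 + 273.15 = 942.15 K
rate = 7.0083e+11 * exp(-150e3 / (8.314 * 942.15))
rate = 3381 1/s


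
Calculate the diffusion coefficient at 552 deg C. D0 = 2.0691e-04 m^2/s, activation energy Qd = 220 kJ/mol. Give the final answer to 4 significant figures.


D = D0 * exp(-Qd / (R*T))
T = 825.15 K
D = 2.0691e-04 * exp(-220e3 / (8.314 * 825.15))
D = 2.447e-18 m^2/s


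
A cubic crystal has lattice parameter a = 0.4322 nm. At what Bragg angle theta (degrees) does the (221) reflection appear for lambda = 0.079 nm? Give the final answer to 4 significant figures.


d = a / sqrt(h^2+k^2+l^2)
d = 0.4322 / sqrt(9) = 0.144067 nm
lambda = 2*d*sin(theta)  =>  sin(theta) = lambda / (2*d)
sin(theta) = 0.079 / (2 * 0.144067) = 0.274179
theta = 15.91 deg


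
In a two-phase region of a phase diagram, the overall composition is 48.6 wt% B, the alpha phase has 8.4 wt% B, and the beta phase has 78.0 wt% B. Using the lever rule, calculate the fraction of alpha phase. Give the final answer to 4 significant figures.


f_alpha = (C_beta - C0) / (C_beta - C_alpha)
f_alpha = (78.0 - 48.6) / (78.0 - 8.4)
f_alpha = 0.4224


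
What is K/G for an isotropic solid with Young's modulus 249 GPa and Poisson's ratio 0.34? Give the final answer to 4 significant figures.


G = E / (2*(1+nu))
G = 249 / (2*(1+0.34)) = 92.9104 GPa
K = E / (3*(1-2*nu))
K = 249 / (3*(1-2*0.34)) = 259.375 GPa
K/G = 259.375 / 92.9104 = 2.792


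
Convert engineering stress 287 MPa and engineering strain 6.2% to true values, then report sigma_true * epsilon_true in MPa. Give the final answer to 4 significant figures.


sigma_true = sigma_eng * (1 + epsilon_eng)
sigma_true = 287 * (1 + 0.062) = 304.794 MPa
epsilon_true = ln(1 + epsilon_eng)
epsilon_true = ln(1 + 0.062) = 0.0601539
sigma_true * epsilon_true = 304.794 * 0.0601539 = 18.33 MPa


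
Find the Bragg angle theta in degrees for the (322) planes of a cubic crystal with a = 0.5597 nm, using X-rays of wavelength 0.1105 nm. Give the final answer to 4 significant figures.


d = a / sqrt(h^2+k^2+l^2)
d = 0.5597 / sqrt(17) = 0.135747 nm
lambda = 2*d*sin(theta)  =>  sin(theta) = lambda / (2*d)
sin(theta) = 0.1105 / (2 * 0.135747) = 0.407007
theta = 24.02 deg


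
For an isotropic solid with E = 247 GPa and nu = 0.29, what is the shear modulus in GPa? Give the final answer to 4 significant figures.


G = E / (2*(1+nu))
G = 247 / (2*(1+0.29))
G = 95.74 GPa


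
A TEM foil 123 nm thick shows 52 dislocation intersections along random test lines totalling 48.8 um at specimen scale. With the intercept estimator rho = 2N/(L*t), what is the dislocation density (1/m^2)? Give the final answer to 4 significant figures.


rho = 2N / (L * t)
L = 48.8 um = 4.88e-05 m, t = 123 nm = 1.23e-07 m
rho = 2 * 52 / (4.88e-05 * 1.23e-07)
rho = 1.733e+13 1/m^2


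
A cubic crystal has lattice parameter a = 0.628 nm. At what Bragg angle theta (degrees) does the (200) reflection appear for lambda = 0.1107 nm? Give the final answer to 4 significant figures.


d = a / sqrt(h^2+k^2+l^2)
d = 0.628 / sqrt(4) = 0.314 nm
lambda = 2*d*sin(theta)  =>  sin(theta) = lambda / (2*d)
sin(theta) = 0.1107 / (2 * 0.314) = 0.176274
theta = 10.15 deg


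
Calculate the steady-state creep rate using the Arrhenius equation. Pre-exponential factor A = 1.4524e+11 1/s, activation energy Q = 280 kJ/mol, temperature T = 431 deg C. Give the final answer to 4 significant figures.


rate = A * exp(-Q / (R*T))
T = 431 + 273.15 = 704.15 K
rate = 1.4524e+11 * exp(-280e3 / (8.314 * 704.15))
rate = 2.458e-10 1/s


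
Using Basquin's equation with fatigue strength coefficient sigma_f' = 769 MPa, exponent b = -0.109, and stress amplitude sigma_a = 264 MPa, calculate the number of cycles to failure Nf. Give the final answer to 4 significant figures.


sigma_a = sigma_f' * (2*Nf)^b
2*Nf = (sigma_a / sigma_f')^(1/b)
2*Nf = (264 / 769)^(1/-0.109)
2*Nf = 18190.2
Nf = 9095 cycles


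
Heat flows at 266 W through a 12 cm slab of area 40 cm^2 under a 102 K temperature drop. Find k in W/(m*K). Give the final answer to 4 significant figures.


k = Q*L / (A*dT)
L = 0.12 m, A = 4e-03 m^2
k = 266 * 0.12 / (4e-03 * 102)
k = 78.24 W/(m*K)


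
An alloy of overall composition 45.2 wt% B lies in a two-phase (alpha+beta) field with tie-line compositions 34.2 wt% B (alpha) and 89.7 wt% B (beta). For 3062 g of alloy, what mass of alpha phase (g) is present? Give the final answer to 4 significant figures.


f_alpha = (C_beta - C0) / (C_beta - C_alpha)
f_alpha = (89.7 - 45.2) / (89.7 - 34.2) = 0.801802
m_alpha = f_alpha * m_total = 0.801802 * 3062 = 2455 g


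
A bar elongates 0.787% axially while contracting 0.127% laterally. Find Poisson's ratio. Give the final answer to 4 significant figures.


nu = -epsilon_lat / epsilon_axial
Lateral strain is contraction (negative), so using magnitudes:
nu = 0.127 / 0.787
nu = 0.1614


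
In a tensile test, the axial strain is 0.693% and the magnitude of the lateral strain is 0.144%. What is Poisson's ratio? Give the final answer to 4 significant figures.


nu = -epsilon_lat / epsilon_axial
Lateral strain is contraction (negative), so using magnitudes:
nu = 0.144 / 0.693
nu = 0.2078


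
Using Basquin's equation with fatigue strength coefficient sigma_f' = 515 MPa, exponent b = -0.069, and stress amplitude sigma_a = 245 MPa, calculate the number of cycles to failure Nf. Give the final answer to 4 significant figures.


sigma_a = sigma_f' * (2*Nf)^b
2*Nf = (sigma_a / sigma_f')^(1/b)
2*Nf = (245 / 515)^(1/-0.069)
2*Nf = 47419.7
Nf = 23710 cycles


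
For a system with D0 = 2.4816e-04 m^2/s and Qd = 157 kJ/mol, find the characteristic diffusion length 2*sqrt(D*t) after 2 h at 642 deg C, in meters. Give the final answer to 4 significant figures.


Step 1: D = D0 * exp(-Qd/(R*T))
T = 915.15 K
D = 2.4816e-04 * exp(-157e3 / (8.314 * 915.15)) = 2.71152e-13 m^2/s
Step 2: L = 2*sqrt(D*t)
t = 2 h = 7200 s
L = 2*sqrt(2.71152e-13 * 7200) = 8.837e-05 m


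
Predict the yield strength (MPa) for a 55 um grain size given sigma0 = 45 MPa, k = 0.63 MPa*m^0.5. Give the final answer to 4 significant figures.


sigma_y = sigma0 + k / sqrt(d)
d = 55 um = 5.5e-05 m
sigma_y = 45 + 0.63 / sqrt(5.5e-05)
sigma_y = 129.9 MPa


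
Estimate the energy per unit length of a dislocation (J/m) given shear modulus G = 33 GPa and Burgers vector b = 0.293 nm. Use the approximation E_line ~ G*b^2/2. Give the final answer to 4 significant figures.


E = G*b^2/2
b = 0.293 nm = 2.93e-10 m
G = 33 GPa = 3.3e+10 Pa
E = 0.5 * 3.3e+10 * (2.93e-10)^2
E = 1.417e-09 J/m


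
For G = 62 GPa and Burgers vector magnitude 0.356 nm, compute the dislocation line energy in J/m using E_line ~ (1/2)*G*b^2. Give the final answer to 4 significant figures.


E = G*b^2/2
b = 0.356 nm = 3.56e-10 m
G = 62 GPa = 6.2e+10 Pa
E = 0.5 * 6.2e+10 * (3.56e-10)^2
E = 3.929e-09 J/m


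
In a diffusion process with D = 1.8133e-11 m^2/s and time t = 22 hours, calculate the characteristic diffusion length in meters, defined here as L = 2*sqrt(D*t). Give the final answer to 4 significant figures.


t = 22 hr = 79200 s
Diffusion length = 2*sqrt(D*t)
= 2*sqrt(1.8133e-11 * 79200)
= 2.397e-03 m


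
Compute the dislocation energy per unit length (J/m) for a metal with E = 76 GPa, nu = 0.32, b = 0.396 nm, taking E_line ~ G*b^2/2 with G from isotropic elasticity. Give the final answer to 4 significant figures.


Step 1: G = E / (2*(1+nu))
G = 76 / (2*(1+0.32)) = 28.7879 GPa = 2.87879e+10 Pa
Step 2: E_line = G*b^2/2
b = 0.396 nm = 3.96e-10 m
E_line = 0.5 * 2.87879e+10 * (3.96e-10)^2 = 2.257e-09 J/m


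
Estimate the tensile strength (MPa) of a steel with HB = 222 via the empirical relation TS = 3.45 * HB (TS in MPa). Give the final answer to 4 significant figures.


TS (MPa) = 3.45 * HB
TS = 3.45 * 222
TS = 765.9 MPa


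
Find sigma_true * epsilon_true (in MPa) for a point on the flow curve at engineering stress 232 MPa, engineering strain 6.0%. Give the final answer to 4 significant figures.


sigma_true = sigma_eng * (1 + epsilon_eng)
sigma_true = 232 * (1 + 0.06) = 245.92 MPa
epsilon_true = ln(1 + epsilon_eng)
epsilon_true = ln(1 + 0.06) = 0.0582689
sigma_true * epsilon_true = 245.92 * 0.0582689 = 14.33 MPa


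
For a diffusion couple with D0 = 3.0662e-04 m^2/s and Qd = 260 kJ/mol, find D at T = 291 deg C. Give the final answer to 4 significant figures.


D = D0 * exp(-Qd / (R*T))
T = 564.15 K
D = 3.0662e-04 * exp(-260e3 / (8.314 * 564.15))
D = 2.584e-28 m^2/s


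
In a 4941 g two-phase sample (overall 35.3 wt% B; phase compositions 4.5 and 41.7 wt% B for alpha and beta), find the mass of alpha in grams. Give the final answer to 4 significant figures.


f_alpha = (C_beta - C0) / (C_beta - C_alpha)
f_alpha = (41.7 - 35.3) / (41.7 - 4.5) = 0.172043
m_alpha = f_alpha * m_total = 0.172043 * 4941 = 850.1 g


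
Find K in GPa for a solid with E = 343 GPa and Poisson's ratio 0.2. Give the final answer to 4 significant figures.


K = E / (3*(1-2*nu))
K = 343 / (3*(1-2*0.2))
K = 190.6 GPa


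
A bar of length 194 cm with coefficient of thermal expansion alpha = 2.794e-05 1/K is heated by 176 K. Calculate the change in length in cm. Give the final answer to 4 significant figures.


dL = L0 * alpha * dT
dL = 194 * 2.794e-05 * 176
dL = 0.954 cm


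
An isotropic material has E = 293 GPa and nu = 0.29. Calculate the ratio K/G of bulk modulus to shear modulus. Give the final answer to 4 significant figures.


G = E / (2*(1+nu))
G = 293 / (2*(1+0.29)) = 113.566 GPa
K = E / (3*(1-2*nu))
K = 293 / (3*(1-2*0.29)) = 232.54 GPa
K/G = 232.54 / 113.566 = 2.048


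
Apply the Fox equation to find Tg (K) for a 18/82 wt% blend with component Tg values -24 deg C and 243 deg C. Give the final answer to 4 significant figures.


1/Tg = w1/Tg1 + w2/Tg2 (in Kelvin)
Tg1 = 249.15 K, Tg2 = 516.15 K
1/Tg = 0.18/249.15 + 0.82/516.15
Tg = 432.7 K


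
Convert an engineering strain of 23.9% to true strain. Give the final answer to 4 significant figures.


epsilon_true = ln(1 + epsilon_eng)
epsilon_true = ln(1 + 0.239)
epsilon_true = 0.2143


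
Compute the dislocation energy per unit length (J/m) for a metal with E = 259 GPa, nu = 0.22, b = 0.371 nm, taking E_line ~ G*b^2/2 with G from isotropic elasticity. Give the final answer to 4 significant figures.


Step 1: G = E / (2*(1+nu))
G = 259 / (2*(1+0.22)) = 106.148 GPa = 1.06148e+11 Pa
Step 2: E_line = G*b^2/2
b = 0.371 nm = 3.71e-10 m
E_line = 0.5 * 1.06148e+11 * (3.71e-10)^2 = 7.305e-09 J/m


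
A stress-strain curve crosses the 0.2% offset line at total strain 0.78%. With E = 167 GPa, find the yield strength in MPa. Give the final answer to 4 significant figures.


Offset strain = 0.002
Elastic strain at yield = total_strain - offset = 7.8e-03 - 0.002 = 5.8e-03
sigma_y = E * elastic_strain = 167000 * 5.8e-03
sigma_y = 968.6 MPa


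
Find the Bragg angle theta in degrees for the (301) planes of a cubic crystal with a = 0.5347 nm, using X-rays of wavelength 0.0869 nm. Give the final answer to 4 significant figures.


d = a / sqrt(h^2+k^2+l^2)
d = 0.5347 / sqrt(10) = 0.169087 nm
lambda = 2*d*sin(theta)  =>  sin(theta) = lambda / (2*d)
sin(theta) = 0.0869 / (2 * 0.169087) = 0.256968
theta = 14.89 deg


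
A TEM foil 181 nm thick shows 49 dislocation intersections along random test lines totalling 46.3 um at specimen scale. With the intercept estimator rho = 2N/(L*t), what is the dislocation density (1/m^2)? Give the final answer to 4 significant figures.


rho = 2N / (L * t)
L = 46.3 um = 4.63e-05 m, t = 181 nm = 1.81e-07 m
rho = 2 * 49 / (4.63e-05 * 1.81e-07)
rho = 1.169e+13 1/m^2


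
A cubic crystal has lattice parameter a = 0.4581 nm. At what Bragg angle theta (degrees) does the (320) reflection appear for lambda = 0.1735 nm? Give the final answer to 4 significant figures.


d = a / sqrt(h^2+k^2+l^2)
d = 0.4581 / sqrt(13) = 0.127054 nm
lambda = 2*d*sin(theta)  =>  sin(theta) = lambda / (2*d)
sin(theta) = 0.1735 / (2 * 0.127054) = 0.68278
theta = 43.06 deg


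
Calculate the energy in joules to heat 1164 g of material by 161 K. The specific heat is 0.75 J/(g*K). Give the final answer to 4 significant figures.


Q = m * cp * dT
Q = 1164 * 0.75 * 161
Q = 140600 J


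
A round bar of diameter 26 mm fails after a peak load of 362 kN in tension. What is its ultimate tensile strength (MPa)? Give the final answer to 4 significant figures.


A0 = pi*(d/2)^2 = pi*(26/2)^2 = 530.929 mm^2
UTS = F_max / A0 = 362*1000 / 530.929
UTS = 681.8 MPa


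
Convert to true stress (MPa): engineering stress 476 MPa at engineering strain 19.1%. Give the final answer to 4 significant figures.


sigma_true = sigma_eng * (1 + epsilon_eng)
sigma_true = 476 * (1 + 0.191)
sigma_true = 566.9 MPa


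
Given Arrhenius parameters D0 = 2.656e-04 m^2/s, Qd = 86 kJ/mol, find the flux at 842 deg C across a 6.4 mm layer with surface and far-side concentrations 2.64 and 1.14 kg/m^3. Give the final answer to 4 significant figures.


Step 1: D = D0 * exp(-Qd/(R*T))
T = 842 + 273.15 = 1115.15 K
D = 2.656e-04 * exp(-86e3 / (8.314 * 1115.15)) = 2.48751e-08 m^2/s
Step 2: J = D * (C1 - C2) / dx
J = 2.48751e-08 * (2.64 - 1.14) / 6.4e-03
J = 5.83e-06 kg/(m^2*s)


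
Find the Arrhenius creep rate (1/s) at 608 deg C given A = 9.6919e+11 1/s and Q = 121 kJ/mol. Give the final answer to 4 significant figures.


rate = A * exp(-Q / (R*T))
T = 608 + 273.15 = 881.15 K
rate = 9.6919e+11 * exp(-121e3 / (8.314 * 881.15))
rate = 65050 1/s


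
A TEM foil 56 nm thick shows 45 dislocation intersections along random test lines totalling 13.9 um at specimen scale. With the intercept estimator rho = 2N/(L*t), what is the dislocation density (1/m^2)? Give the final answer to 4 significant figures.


rho = 2N / (L * t)
L = 13.9 um = 1.39e-05 m, t = 56 nm = 5.6e-08 m
rho = 2 * 45 / (1.39e-05 * 5.6e-08)
rho = 1.156e+14 1/m^2


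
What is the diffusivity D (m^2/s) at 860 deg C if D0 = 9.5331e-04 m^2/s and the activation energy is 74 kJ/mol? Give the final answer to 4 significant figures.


D = D0 * exp(-Qd / (R*T))
T = 1133.15 K
D = 9.5331e-04 * exp(-74e3 / (8.314 * 1133.15))
D = 3.698e-07 m^2/s


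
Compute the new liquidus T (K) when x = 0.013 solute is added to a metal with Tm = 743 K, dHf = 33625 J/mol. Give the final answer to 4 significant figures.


dT = R*Tm^2*x / dHf
dT = 8.314 * 743^2 * 0.013 / 33625
dT = 1.77447 K
T_new = 743 - 1.77447 = 741.2 K


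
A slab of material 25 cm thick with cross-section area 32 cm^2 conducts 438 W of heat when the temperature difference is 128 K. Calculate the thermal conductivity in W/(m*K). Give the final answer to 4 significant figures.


k = Q*L / (A*dT)
L = 0.25 m, A = 3.2e-03 m^2
k = 438 * 0.25 / (3.2e-03 * 128)
k = 267.3 W/(m*K)


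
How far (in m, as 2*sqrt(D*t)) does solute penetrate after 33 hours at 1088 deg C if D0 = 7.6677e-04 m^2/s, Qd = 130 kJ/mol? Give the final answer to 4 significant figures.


Step 1: D = D0 * exp(-Qd/(R*T))
T = 1361.15 K
D = 7.6677e-04 * exp(-130e3 / (8.314 * 1361.15)) = 7.86478e-09 m^2/s
Step 2: L = 2*sqrt(D*t)
t = 33 h = 118800 s
L = 2*sqrt(7.86478e-09 * 118800) = 0.06113 m


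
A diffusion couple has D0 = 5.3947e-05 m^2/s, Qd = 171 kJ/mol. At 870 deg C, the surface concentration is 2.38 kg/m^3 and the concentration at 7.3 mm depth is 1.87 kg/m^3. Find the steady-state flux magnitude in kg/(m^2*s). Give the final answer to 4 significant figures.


Step 1: D = D0 * exp(-Qd/(R*T))
T = 870 + 273.15 = 1143.15 K
D = 5.3947e-05 * exp(-171e3 / (8.314 * 1143.15)) = 8.28093e-13 m^2/s
Step 2: J = D * (C1 - C2) / dx
J = 8.28093e-13 * (2.38 - 1.87) / 7.3e-03
J = 5.785e-11 kg/(m^2*s)


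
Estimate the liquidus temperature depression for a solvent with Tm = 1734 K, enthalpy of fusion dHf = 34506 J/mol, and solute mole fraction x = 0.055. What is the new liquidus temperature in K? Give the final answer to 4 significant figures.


dT = R*Tm^2*x / dHf
dT = 8.314 * 1734^2 * 0.055 / 34506
dT = 39.8452 K
T_new = 1734 - 39.8452 = 1694 K


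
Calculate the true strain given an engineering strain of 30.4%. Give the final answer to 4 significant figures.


epsilon_true = ln(1 + epsilon_eng)
epsilon_true = ln(1 + 0.304)
epsilon_true = 0.2654


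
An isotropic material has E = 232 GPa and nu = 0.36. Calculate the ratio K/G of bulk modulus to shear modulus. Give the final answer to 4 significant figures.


G = E / (2*(1+nu))
G = 232 / (2*(1+0.36)) = 85.2941 GPa
K = E / (3*(1-2*nu))
K = 232 / (3*(1-2*0.36)) = 276.19 GPa
K/G = 276.19 / 85.2941 = 3.238


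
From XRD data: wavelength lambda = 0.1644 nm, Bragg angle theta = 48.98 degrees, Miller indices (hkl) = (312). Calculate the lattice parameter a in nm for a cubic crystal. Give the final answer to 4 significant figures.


d = lambda / (2*sin(theta))
d = 0.1644 / (2*sin(48.98 deg))
d = 0.108949 nm
a = d * sqrt(h^2+k^2+l^2) = 0.108949 * sqrt(14)
a = 0.4077 nm


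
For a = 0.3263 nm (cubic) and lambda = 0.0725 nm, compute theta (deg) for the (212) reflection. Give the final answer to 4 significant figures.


d = a / sqrt(h^2+k^2+l^2)
d = 0.3263 / sqrt(9) = 0.108767 nm
lambda = 2*d*sin(theta)  =>  sin(theta) = lambda / (2*d)
sin(theta) = 0.0725 / (2 * 0.108767) = 0.333282
theta = 19.47 deg


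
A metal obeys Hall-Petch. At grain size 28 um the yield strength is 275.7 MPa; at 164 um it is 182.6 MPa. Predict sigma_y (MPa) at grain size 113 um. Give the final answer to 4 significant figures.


sigma_y = sigma0 + k / sqrt(d)
1/sqrt(d1) = 1/sqrt(2.8e-05) = 188.982;  1/sqrt(d2) = 78.0869
k = (sigma1 - sigma2) / (1/sqrt(d1) - 1/sqrt(d2)) = (275.7 - 182.6) / (188.982 - 78.0869) = 0.83953 MPa*m^0.5
sigma0 = sigma1 - k/sqrt(d1) = 275.7 - 0.83953*188.982 = 117.044 MPa
sigma_y(d3) = 117.044 + 0.83953 / sqrt(1.13e-04) = 196 MPa


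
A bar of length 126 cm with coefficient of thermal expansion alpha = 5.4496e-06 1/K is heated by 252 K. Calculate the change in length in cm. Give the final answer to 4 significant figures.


dL = L0 * alpha * dT
dL = 126 * 5.4496e-06 * 252
dL = 0.173 cm


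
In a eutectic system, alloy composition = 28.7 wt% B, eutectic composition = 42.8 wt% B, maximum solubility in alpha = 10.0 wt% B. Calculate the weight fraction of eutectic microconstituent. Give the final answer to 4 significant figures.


f_primary = (C_e - C0) / (C_e - C_alpha_max)
f_primary = (42.8 - 28.7) / (42.8 - 10.0)
f_primary = 0.429878
f_eutectic = 1 - 0.429878 = 0.5701


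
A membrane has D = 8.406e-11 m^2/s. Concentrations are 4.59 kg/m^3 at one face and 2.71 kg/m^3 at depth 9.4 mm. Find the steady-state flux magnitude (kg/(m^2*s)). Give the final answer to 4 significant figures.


J = -D * (dC/dx) = D * (C1 - C2) / dx
J = 8.406e-11 * (4.59 - 2.71) / 9.4e-03
J = 1.681e-08 kg/(m^2*s)


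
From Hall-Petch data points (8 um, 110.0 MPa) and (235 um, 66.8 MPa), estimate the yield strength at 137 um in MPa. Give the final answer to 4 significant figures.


sigma_y = sigma0 + k / sqrt(d)
1/sqrt(d1) = 1/sqrt(8e-06) = 353.553;  1/sqrt(d2) = 65.2328
k = (sigma1 - sigma2) / (1/sqrt(d1) - 1/sqrt(d2)) = (110.0 - 66.8) / (353.553 - 65.2328) = 0.149833 MPa*m^0.5
sigma0 = sigma1 - k/sqrt(d1) = 110.0 - 0.149833*353.553 = 57.026 MPa
sigma_y(d3) = 57.026 + 0.149833 / sqrt(1.37e-04) = 69.83 MPa


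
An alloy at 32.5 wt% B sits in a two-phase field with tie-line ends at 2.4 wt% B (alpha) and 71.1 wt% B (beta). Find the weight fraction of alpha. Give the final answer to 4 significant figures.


f_alpha = (C_beta - C0) / (C_beta - C_alpha)
f_alpha = (71.1 - 32.5) / (71.1 - 2.4)
f_alpha = 0.5619


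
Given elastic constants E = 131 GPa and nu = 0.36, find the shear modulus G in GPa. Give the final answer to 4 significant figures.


G = E / (2*(1+nu))
G = 131 / (2*(1+0.36))
G = 48.16 GPa


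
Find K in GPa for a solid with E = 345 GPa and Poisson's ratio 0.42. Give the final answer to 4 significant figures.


K = E / (3*(1-2*nu))
K = 345 / (3*(1-2*0.42))
K = 718.8 GPa


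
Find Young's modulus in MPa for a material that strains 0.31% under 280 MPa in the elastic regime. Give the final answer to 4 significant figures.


E = sigma / epsilon
epsilon = 0.31% = 3.1e-03
E = 280 / 3.1e-03
E = 90320 MPa


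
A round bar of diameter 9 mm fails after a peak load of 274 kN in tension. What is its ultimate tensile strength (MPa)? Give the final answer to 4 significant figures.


A0 = pi*(d/2)^2 = pi*(9/2)^2 = 63.6173 mm^2
UTS = F_max / A0 = 274*1000 / 63.6173
UTS = 4307 MPa


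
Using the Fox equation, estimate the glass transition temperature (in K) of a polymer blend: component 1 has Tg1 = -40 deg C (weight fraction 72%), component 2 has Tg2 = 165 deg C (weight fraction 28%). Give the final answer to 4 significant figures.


1/Tg = w1/Tg1 + w2/Tg2 (in Kelvin)
Tg1 = 233.15 K, Tg2 = 438.15 K
1/Tg = 0.72/233.15 + 0.28/438.15
Tg = 268.3 K


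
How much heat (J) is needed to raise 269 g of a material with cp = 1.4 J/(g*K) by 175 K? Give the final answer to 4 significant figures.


Q = m * cp * dT
Q = 269 * 1.4 * 175
Q = 65910 J


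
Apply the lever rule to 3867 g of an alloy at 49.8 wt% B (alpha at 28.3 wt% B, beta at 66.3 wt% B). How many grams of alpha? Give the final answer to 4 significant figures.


f_alpha = (C_beta - C0) / (C_beta - C_alpha)
f_alpha = (66.3 - 49.8) / (66.3 - 28.3) = 0.434211
m_alpha = f_alpha * m_total = 0.434211 * 3867 = 1679 g


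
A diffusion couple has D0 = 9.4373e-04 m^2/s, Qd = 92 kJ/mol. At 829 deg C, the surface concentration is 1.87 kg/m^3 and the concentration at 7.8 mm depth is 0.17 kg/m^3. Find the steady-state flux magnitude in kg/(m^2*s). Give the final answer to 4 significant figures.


Step 1: D = D0 * exp(-Qd/(R*T))
T = 829 + 273.15 = 1102.15 K
D = 9.4373e-04 * exp(-92e3 / (8.314 * 1102.15)) = 4.11621e-08 m^2/s
Step 2: J = D * (C1 - C2) / dx
J = 4.11621e-08 * (1.87 - 0.17) / 7.8e-03
J = 8.971e-06 kg/(m^2*s)


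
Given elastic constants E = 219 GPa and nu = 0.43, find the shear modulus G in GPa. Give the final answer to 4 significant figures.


G = E / (2*(1+nu))
G = 219 / (2*(1+0.43))
G = 76.57 GPa


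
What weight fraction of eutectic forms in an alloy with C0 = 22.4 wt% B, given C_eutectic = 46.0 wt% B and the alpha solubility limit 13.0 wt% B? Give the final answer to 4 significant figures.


f_primary = (C_e - C0) / (C_e - C_alpha_max)
f_primary = (46.0 - 22.4) / (46.0 - 13.0)
f_primary = 0.715152
f_eutectic = 1 - 0.715152 = 0.2848


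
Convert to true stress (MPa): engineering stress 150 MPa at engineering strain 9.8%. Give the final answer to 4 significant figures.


sigma_true = sigma_eng * (1 + epsilon_eng)
sigma_true = 150 * (1 + 0.098)
sigma_true = 164.7 MPa


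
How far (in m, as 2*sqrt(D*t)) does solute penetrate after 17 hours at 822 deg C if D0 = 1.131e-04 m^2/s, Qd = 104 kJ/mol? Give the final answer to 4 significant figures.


Step 1: D = D0 * exp(-Qd/(R*T))
T = 1095.15 K
D = 1.131e-04 * exp(-104e3 / (8.314 * 1095.15)) = 1.23841e-09 m^2/s
Step 2: L = 2*sqrt(D*t)
t = 17 h = 61200 s
L = 2*sqrt(1.23841e-09 * 61200) = 0.01741 m


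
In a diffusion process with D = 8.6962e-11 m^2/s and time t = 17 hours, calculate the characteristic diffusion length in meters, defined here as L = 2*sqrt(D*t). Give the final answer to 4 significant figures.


t = 17 hr = 61200 s
Diffusion length = 2*sqrt(D*t)
= 2*sqrt(8.6962e-11 * 61200)
= 4.614e-03 m


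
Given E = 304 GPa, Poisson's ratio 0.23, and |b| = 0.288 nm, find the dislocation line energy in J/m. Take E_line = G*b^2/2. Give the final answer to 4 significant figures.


Step 1: G = E / (2*(1+nu))
G = 304 / (2*(1+0.23)) = 123.577 GPa = 1.23577e+11 Pa
Step 2: E_line = G*b^2/2
b = 0.288 nm = 2.88e-10 m
E_line = 0.5 * 1.23577e+11 * (2.88e-10)^2 = 5.125e-09 J/m


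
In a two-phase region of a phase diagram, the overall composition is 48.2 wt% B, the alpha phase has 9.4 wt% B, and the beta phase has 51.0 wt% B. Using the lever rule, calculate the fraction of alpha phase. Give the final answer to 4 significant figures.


f_alpha = (C_beta - C0) / (C_beta - C_alpha)
f_alpha = (51.0 - 48.2) / (51.0 - 9.4)
f_alpha = 0.06731


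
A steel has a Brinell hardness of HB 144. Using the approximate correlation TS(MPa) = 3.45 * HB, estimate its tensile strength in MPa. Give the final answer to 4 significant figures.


TS (MPa) = 3.45 * HB
TS = 3.45 * 144
TS = 496.8 MPa


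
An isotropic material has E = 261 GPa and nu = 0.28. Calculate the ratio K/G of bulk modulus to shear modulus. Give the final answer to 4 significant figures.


G = E / (2*(1+nu))
G = 261 / (2*(1+0.28)) = 101.953 GPa
K = E / (3*(1-2*nu))
K = 261 / (3*(1-2*0.28)) = 197.727 GPa
K/G = 197.727 / 101.953 = 1.939


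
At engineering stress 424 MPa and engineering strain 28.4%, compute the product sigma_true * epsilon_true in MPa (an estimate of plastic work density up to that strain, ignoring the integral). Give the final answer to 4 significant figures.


sigma_true = sigma_eng * (1 + epsilon_eng)
sigma_true = 424 * (1 + 0.284) = 544.416 MPa
epsilon_true = ln(1 + epsilon_eng)
epsilon_true = ln(1 + 0.284) = 0.24998
sigma_true * epsilon_true = 544.416 * 0.24998 = 136.1 MPa


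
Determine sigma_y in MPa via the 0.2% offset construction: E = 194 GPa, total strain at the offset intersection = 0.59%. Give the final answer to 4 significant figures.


Offset strain = 0.002
Elastic strain at yield = total_strain - offset = 5.9e-03 - 0.002 = 3.9e-03
sigma_y = E * elastic_strain = 194000 * 3.9e-03
sigma_y = 756.6 MPa


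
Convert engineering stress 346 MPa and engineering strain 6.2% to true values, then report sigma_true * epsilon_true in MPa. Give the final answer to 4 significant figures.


sigma_true = sigma_eng * (1 + epsilon_eng)
sigma_true = 346 * (1 + 0.062) = 367.452 MPa
epsilon_true = ln(1 + epsilon_eng)
epsilon_true = ln(1 + 0.062) = 0.0601539
sigma_true * epsilon_true = 367.452 * 0.0601539 = 22.1 MPa


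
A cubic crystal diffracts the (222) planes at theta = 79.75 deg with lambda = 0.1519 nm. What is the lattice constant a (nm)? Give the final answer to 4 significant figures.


d = lambda / (2*sin(theta))
d = 0.1519 / (2*sin(79.75 deg))
d = 0.0771818 nm
a = d * sqrt(h^2+k^2+l^2) = 0.0771818 * sqrt(12)
a = 0.2674 nm


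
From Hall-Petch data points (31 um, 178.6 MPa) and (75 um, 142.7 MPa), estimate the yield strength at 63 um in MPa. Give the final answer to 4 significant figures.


sigma_y = sigma0 + k / sqrt(d)
1/sqrt(d1) = 1/sqrt(3.1e-05) = 179.605;  1/sqrt(d2) = 115.47
k = (sigma1 - sigma2) / (1/sqrt(d1) - 1/sqrt(d2)) = (178.6 - 142.7) / (179.605 - 115.47) = 0.559755 MPa*m^0.5
sigma0 = sigma1 - k/sqrt(d1) = 178.6 - 0.559755*179.605 = 78.0651 MPa
sigma_y(d3) = 78.0651 + 0.559755 / sqrt(6.3e-05) = 148.6 MPa


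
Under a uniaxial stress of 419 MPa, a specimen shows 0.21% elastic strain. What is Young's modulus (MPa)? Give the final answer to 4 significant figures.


E = sigma / epsilon
epsilon = 0.21% = 2.1e-03
E = 419 / 2.1e-03
E = 199500 MPa


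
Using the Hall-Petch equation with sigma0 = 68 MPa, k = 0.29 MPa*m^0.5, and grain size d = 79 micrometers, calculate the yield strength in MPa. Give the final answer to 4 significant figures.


sigma_y = sigma0 + k / sqrt(d)
d = 79 um = 7.9e-05 m
sigma_y = 68 + 0.29 / sqrt(7.9e-05)
sigma_y = 100.6 MPa


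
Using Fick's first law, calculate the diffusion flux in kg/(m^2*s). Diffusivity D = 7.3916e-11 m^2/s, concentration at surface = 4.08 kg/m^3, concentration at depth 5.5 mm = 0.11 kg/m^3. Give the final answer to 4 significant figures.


J = -D * (dC/dx) = D * (C1 - C2) / dx
J = 7.3916e-11 * (4.08 - 0.11) / 5.5e-03
J = 5.335e-08 kg/(m^2*s)


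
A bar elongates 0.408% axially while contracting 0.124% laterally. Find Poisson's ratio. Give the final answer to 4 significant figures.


nu = -epsilon_lat / epsilon_axial
Lateral strain is contraction (negative), so using magnitudes:
nu = 0.124 / 0.408
nu = 0.3039


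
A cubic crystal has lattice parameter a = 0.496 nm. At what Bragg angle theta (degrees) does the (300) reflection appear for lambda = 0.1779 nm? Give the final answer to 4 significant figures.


d = a / sqrt(h^2+k^2+l^2)
d = 0.496 / sqrt(9) = 0.165333 nm
lambda = 2*d*sin(theta)  =>  sin(theta) = lambda / (2*d)
sin(theta) = 0.1779 / (2 * 0.165333) = 0.538004
theta = 32.55 deg


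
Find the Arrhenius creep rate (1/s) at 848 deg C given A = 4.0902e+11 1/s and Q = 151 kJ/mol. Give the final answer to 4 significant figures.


rate = A * exp(-Q / (R*T))
T = 848 + 273.15 = 1121.15 K
rate = 4.0902e+11 * exp(-151e3 / (8.314 * 1121.15))
rate = 37700 1/s


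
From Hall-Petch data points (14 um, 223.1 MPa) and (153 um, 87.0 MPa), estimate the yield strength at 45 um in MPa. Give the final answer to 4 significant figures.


sigma_y = sigma0 + k / sqrt(d)
1/sqrt(d1) = 1/sqrt(1.4e-05) = 267.261;  1/sqrt(d2) = 80.8452
k = (sigma1 - sigma2) / (1/sqrt(d1) - 1/sqrt(d2)) = (223.1 - 87.0) / (267.261 - 80.8452) = 0.730087 MPa*m^0.5
sigma0 = sigma1 - k/sqrt(d1) = 223.1 - 0.730087*267.261 = 27.9759 MPa
sigma_y(d3) = 27.9759 + 0.730087 / sqrt(4.5e-05) = 136.8 MPa


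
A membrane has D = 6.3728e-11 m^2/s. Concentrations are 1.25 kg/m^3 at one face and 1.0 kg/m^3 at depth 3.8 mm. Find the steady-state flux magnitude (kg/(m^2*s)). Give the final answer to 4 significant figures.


J = -D * (dC/dx) = D * (C1 - C2) / dx
J = 6.3728e-11 * (1.25 - 1.0) / 3.8e-03
J = 4.193e-09 kg/(m^2*s)


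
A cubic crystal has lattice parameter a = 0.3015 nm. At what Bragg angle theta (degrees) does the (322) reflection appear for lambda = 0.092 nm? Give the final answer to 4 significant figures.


d = a / sqrt(h^2+k^2+l^2)
d = 0.3015 / sqrt(17) = 0.0731245 nm
lambda = 2*d*sin(theta)  =>  sin(theta) = lambda / (2*d)
sin(theta) = 0.092 / (2 * 0.0731245) = 0.629064
theta = 38.98 deg


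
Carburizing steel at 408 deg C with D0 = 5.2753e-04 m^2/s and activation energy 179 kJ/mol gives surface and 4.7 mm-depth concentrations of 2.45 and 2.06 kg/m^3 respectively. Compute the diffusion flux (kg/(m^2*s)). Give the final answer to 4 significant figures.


Step 1: D = D0 * exp(-Qd/(R*T))
T = 408 + 273.15 = 681.15 K
D = 5.2753e-04 * exp(-179e3 / (8.314 * 681.15)) = 9.88473e-18 m^2/s
Step 2: J = D * (C1 - C2) / dx
J = 9.88473e-18 * (2.45 - 2.06) / 4.7e-03
J = 8.202e-16 kg/(m^2*s)


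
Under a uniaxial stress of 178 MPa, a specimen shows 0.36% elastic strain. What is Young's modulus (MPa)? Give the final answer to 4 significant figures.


E = sigma / epsilon
epsilon = 0.36% = 3.6e-03
E = 178 / 3.6e-03
E = 49440 MPa


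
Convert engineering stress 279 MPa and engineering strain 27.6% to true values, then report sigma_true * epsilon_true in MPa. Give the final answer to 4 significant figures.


sigma_true = sigma_eng * (1 + epsilon_eng)
sigma_true = 279 * (1 + 0.276) = 356.004 MPa
epsilon_true = ln(1 + epsilon_eng)
epsilon_true = ln(1 + 0.276) = 0.24373
sigma_true * epsilon_true = 356.004 * 0.24373 = 86.77 MPa


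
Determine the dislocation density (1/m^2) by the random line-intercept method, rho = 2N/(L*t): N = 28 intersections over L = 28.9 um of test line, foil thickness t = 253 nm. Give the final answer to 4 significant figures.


rho = 2N / (L * t)
L = 28.9 um = 2.89e-05 m, t = 253 nm = 2.53e-07 m
rho = 2 * 28 / (2.89e-05 * 2.53e-07)
rho = 7.659e+12 1/m^2


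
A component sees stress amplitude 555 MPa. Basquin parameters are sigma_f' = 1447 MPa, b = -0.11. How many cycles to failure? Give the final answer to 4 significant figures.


sigma_a = sigma_f' * (2*Nf)^b
2*Nf = (sigma_a / sigma_f')^(1/b)
2*Nf = (555 / 1447)^(1/-0.11)
2*Nf = 6073.15
Nf = 3037 cycles


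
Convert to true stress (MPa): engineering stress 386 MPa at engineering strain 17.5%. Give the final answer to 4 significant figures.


sigma_true = sigma_eng * (1 + epsilon_eng)
sigma_true = 386 * (1 + 0.175)
sigma_true = 453.6 MPa


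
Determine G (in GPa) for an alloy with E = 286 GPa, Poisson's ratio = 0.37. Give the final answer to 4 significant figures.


G = E / (2*(1+nu))
G = 286 / (2*(1+0.37))
G = 104.4 GPa


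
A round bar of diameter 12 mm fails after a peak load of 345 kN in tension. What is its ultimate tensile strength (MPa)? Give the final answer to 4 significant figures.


A0 = pi*(d/2)^2 = pi*(12/2)^2 = 113.097 mm^2
UTS = F_max / A0 = 345*1000 / 113.097
UTS = 3050 MPa


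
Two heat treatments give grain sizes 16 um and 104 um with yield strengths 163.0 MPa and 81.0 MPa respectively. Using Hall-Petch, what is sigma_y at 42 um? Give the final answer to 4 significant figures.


sigma_y = sigma0 + k / sqrt(d)
1/sqrt(d1) = 1/sqrt(1.6e-05) = 250;  1/sqrt(d2) = 98.0581
k = (sigma1 - sigma2) / (1/sqrt(d1) - 1/sqrt(d2)) = (163.0 - 81.0) / (250 - 98.0581) = 0.53968 MPa*m^0.5
sigma0 = sigma1 - k/sqrt(d1) = 163.0 - 0.53968*250 = 28.08 MPa
sigma_y(d3) = 28.08 + 0.53968 / sqrt(4.2e-05) = 111.4 MPa


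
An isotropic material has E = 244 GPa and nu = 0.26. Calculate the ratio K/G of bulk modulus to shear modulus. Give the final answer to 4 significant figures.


G = E / (2*(1+nu))
G = 244 / (2*(1+0.26)) = 96.8254 GPa
K = E / (3*(1-2*nu))
K = 244 / (3*(1-2*0.26)) = 169.444 GPa
K/G = 169.444 / 96.8254 = 1.75


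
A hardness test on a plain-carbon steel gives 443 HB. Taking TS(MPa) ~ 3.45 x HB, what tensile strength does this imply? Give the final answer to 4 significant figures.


TS (MPa) = 3.45 * HB
TS = 3.45 * 443
TS = 1528 MPa


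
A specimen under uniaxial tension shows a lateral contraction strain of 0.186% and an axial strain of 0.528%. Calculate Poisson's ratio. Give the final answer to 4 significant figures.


nu = -epsilon_lat / epsilon_axial
Lateral strain is contraction (negative), so using magnitudes:
nu = 0.186 / 0.528
nu = 0.3523


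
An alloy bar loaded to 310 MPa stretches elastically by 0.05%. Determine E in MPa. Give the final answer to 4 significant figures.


E = sigma / epsilon
epsilon = 0.05% = 5e-04
E = 310 / 5e-04
E = 620000 MPa
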